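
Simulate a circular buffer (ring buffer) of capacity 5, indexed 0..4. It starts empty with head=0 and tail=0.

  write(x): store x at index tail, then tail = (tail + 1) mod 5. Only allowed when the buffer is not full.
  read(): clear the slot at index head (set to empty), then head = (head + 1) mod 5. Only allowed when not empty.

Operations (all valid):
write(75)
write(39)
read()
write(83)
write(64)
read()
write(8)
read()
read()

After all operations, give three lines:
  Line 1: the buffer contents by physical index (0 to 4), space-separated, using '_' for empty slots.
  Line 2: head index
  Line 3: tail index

Answer: _ _ _ _ 8
4
0

Derivation:
write(75): buf=[75 _ _ _ _], head=0, tail=1, size=1
write(39): buf=[75 39 _ _ _], head=0, tail=2, size=2
read(): buf=[_ 39 _ _ _], head=1, tail=2, size=1
write(83): buf=[_ 39 83 _ _], head=1, tail=3, size=2
write(64): buf=[_ 39 83 64 _], head=1, tail=4, size=3
read(): buf=[_ _ 83 64 _], head=2, tail=4, size=2
write(8): buf=[_ _ 83 64 8], head=2, tail=0, size=3
read(): buf=[_ _ _ 64 8], head=3, tail=0, size=2
read(): buf=[_ _ _ _ 8], head=4, tail=0, size=1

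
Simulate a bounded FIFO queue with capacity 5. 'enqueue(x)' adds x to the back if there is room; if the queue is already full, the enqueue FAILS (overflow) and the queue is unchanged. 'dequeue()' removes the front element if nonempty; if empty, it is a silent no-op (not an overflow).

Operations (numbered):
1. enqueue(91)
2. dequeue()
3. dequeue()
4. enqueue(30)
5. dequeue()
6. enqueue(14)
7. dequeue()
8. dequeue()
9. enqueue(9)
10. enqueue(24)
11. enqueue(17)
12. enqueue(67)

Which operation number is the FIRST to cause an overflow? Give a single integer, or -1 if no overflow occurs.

1. enqueue(91): size=1
2. dequeue(): size=0
3. dequeue(): empty, no-op, size=0
4. enqueue(30): size=1
5. dequeue(): size=0
6. enqueue(14): size=1
7. dequeue(): size=0
8. dequeue(): empty, no-op, size=0
9. enqueue(9): size=1
10. enqueue(24): size=2
11. enqueue(17): size=3
12. enqueue(67): size=4

Answer: -1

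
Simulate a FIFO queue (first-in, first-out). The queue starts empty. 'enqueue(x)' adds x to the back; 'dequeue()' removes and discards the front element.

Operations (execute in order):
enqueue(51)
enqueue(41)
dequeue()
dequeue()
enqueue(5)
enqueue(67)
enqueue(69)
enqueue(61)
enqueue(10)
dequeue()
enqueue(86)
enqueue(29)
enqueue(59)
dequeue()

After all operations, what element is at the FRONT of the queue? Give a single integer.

Answer: 69

Derivation:
enqueue(51): queue = [51]
enqueue(41): queue = [51, 41]
dequeue(): queue = [41]
dequeue(): queue = []
enqueue(5): queue = [5]
enqueue(67): queue = [5, 67]
enqueue(69): queue = [5, 67, 69]
enqueue(61): queue = [5, 67, 69, 61]
enqueue(10): queue = [5, 67, 69, 61, 10]
dequeue(): queue = [67, 69, 61, 10]
enqueue(86): queue = [67, 69, 61, 10, 86]
enqueue(29): queue = [67, 69, 61, 10, 86, 29]
enqueue(59): queue = [67, 69, 61, 10, 86, 29, 59]
dequeue(): queue = [69, 61, 10, 86, 29, 59]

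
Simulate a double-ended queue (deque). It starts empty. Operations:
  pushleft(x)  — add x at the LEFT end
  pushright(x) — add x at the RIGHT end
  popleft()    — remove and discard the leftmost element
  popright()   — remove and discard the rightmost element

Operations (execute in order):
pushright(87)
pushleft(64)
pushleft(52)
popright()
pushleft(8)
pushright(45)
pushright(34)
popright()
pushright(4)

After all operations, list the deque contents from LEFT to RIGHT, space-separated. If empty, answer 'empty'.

pushright(87): [87]
pushleft(64): [64, 87]
pushleft(52): [52, 64, 87]
popright(): [52, 64]
pushleft(8): [8, 52, 64]
pushright(45): [8, 52, 64, 45]
pushright(34): [8, 52, 64, 45, 34]
popright(): [8, 52, 64, 45]
pushright(4): [8, 52, 64, 45, 4]

Answer: 8 52 64 45 4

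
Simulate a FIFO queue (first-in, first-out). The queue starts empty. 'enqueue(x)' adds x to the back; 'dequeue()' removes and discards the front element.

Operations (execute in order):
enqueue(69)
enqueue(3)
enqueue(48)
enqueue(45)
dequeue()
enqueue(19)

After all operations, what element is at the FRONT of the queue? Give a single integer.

enqueue(69): queue = [69]
enqueue(3): queue = [69, 3]
enqueue(48): queue = [69, 3, 48]
enqueue(45): queue = [69, 3, 48, 45]
dequeue(): queue = [3, 48, 45]
enqueue(19): queue = [3, 48, 45, 19]

Answer: 3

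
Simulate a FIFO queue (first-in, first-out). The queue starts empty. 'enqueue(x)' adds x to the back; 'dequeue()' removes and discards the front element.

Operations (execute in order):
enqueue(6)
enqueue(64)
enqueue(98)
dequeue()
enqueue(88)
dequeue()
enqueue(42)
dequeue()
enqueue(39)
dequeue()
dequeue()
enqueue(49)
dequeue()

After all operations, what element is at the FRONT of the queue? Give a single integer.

Answer: 49

Derivation:
enqueue(6): queue = [6]
enqueue(64): queue = [6, 64]
enqueue(98): queue = [6, 64, 98]
dequeue(): queue = [64, 98]
enqueue(88): queue = [64, 98, 88]
dequeue(): queue = [98, 88]
enqueue(42): queue = [98, 88, 42]
dequeue(): queue = [88, 42]
enqueue(39): queue = [88, 42, 39]
dequeue(): queue = [42, 39]
dequeue(): queue = [39]
enqueue(49): queue = [39, 49]
dequeue(): queue = [49]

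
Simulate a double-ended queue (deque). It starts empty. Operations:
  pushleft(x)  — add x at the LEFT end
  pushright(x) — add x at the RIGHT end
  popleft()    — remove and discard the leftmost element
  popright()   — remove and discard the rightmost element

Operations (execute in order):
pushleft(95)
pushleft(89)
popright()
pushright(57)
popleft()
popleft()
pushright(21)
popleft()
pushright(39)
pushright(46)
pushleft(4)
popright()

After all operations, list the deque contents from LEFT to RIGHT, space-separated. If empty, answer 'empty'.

pushleft(95): [95]
pushleft(89): [89, 95]
popright(): [89]
pushright(57): [89, 57]
popleft(): [57]
popleft(): []
pushright(21): [21]
popleft(): []
pushright(39): [39]
pushright(46): [39, 46]
pushleft(4): [4, 39, 46]
popright(): [4, 39]

Answer: 4 39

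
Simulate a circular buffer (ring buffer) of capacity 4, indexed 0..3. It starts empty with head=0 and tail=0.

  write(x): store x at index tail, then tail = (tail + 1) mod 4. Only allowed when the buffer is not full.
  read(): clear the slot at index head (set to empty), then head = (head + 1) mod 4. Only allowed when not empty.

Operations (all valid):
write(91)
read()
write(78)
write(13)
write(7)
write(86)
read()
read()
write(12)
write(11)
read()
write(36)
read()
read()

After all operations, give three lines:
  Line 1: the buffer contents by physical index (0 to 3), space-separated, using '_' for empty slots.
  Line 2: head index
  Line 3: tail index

Answer: _ _ 11 36
2
0

Derivation:
write(91): buf=[91 _ _ _], head=0, tail=1, size=1
read(): buf=[_ _ _ _], head=1, tail=1, size=0
write(78): buf=[_ 78 _ _], head=1, tail=2, size=1
write(13): buf=[_ 78 13 _], head=1, tail=3, size=2
write(7): buf=[_ 78 13 7], head=1, tail=0, size=3
write(86): buf=[86 78 13 7], head=1, tail=1, size=4
read(): buf=[86 _ 13 7], head=2, tail=1, size=3
read(): buf=[86 _ _ 7], head=3, tail=1, size=2
write(12): buf=[86 12 _ 7], head=3, tail=2, size=3
write(11): buf=[86 12 11 7], head=3, tail=3, size=4
read(): buf=[86 12 11 _], head=0, tail=3, size=3
write(36): buf=[86 12 11 36], head=0, tail=0, size=4
read(): buf=[_ 12 11 36], head=1, tail=0, size=3
read(): buf=[_ _ 11 36], head=2, tail=0, size=2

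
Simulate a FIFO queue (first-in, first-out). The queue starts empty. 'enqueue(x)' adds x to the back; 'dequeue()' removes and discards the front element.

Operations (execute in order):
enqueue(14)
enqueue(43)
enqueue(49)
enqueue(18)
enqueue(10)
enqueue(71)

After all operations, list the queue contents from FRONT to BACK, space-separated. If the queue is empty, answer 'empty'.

enqueue(14): [14]
enqueue(43): [14, 43]
enqueue(49): [14, 43, 49]
enqueue(18): [14, 43, 49, 18]
enqueue(10): [14, 43, 49, 18, 10]
enqueue(71): [14, 43, 49, 18, 10, 71]

Answer: 14 43 49 18 10 71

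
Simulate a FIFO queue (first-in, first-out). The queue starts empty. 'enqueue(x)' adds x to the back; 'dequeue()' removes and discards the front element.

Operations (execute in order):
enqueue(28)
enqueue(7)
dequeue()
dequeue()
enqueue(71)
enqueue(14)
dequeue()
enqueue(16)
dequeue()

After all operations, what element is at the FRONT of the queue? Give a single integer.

enqueue(28): queue = [28]
enqueue(7): queue = [28, 7]
dequeue(): queue = [7]
dequeue(): queue = []
enqueue(71): queue = [71]
enqueue(14): queue = [71, 14]
dequeue(): queue = [14]
enqueue(16): queue = [14, 16]
dequeue(): queue = [16]

Answer: 16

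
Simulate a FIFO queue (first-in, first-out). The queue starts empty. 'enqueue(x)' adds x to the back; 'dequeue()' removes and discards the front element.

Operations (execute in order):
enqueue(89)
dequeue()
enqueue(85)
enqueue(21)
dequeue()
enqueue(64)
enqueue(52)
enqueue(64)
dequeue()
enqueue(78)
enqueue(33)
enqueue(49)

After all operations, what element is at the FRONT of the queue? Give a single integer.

Answer: 64

Derivation:
enqueue(89): queue = [89]
dequeue(): queue = []
enqueue(85): queue = [85]
enqueue(21): queue = [85, 21]
dequeue(): queue = [21]
enqueue(64): queue = [21, 64]
enqueue(52): queue = [21, 64, 52]
enqueue(64): queue = [21, 64, 52, 64]
dequeue(): queue = [64, 52, 64]
enqueue(78): queue = [64, 52, 64, 78]
enqueue(33): queue = [64, 52, 64, 78, 33]
enqueue(49): queue = [64, 52, 64, 78, 33, 49]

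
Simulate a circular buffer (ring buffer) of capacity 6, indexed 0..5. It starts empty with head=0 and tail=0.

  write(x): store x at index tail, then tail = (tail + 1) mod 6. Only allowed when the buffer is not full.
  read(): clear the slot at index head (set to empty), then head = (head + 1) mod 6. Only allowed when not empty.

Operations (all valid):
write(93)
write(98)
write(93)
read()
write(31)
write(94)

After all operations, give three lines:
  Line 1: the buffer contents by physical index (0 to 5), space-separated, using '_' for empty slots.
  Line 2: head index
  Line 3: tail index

Answer: _ 98 93 31 94 _
1
5

Derivation:
write(93): buf=[93 _ _ _ _ _], head=0, tail=1, size=1
write(98): buf=[93 98 _ _ _ _], head=0, tail=2, size=2
write(93): buf=[93 98 93 _ _ _], head=0, tail=3, size=3
read(): buf=[_ 98 93 _ _ _], head=1, tail=3, size=2
write(31): buf=[_ 98 93 31 _ _], head=1, tail=4, size=3
write(94): buf=[_ 98 93 31 94 _], head=1, tail=5, size=4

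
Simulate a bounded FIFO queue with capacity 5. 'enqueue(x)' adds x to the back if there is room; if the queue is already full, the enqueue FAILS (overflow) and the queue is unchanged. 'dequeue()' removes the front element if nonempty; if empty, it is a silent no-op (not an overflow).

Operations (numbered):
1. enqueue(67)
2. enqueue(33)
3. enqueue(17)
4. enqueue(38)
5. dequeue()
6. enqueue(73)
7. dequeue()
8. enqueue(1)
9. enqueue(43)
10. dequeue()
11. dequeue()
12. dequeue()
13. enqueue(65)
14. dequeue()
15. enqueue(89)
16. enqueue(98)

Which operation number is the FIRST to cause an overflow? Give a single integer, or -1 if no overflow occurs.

Answer: -1

Derivation:
1. enqueue(67): size=1
2. enqueue(33): size=2
3. enqueue(17): size=3
4. enqueue(38): size=4
5. dequeue(): size=3
6. enqueue(73): size=4
7. dequeue(): size=3
8. enqueue(1): size=4
9. enqueue(43): size=5
10. dequeue(): size=4
11. dequeue(): size=3
12. dequeue(): size=2
13. enqueue(65): size=3
14. dequeue(): size=2
15. enqueue(89): size=3
16. enqueue(98): size=4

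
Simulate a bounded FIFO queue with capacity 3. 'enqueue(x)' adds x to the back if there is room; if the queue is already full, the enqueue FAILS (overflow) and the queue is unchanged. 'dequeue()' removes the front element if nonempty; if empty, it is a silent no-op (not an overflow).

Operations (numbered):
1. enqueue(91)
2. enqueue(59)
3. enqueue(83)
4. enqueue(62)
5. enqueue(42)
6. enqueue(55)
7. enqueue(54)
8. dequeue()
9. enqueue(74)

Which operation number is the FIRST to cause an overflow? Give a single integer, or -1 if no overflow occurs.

1. enqueue(91): size=1
2. enqueue(59): size=2
3. enqueue(83): size=3
4. enqueue(62): size=3=cap → OVERFLOW (fail)
5. enqueue(42): size=3=cap → OVERFLOW (fail)
6. enqueue(55): size=3=cap → OVERFLOW (fail)
7. enqueue(54): size=3=cap → OVERFLOW (fail)
8. dequeue(): size=2
9. enqueue(74): size=3

Answer: 4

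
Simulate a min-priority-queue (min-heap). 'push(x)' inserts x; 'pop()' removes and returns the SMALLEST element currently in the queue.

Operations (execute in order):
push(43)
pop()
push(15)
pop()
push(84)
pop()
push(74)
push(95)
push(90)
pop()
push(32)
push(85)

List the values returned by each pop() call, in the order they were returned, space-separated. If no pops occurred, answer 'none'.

push(43): heap contents = [43]
pop() → 43: heap contents = []
push(15): heap contents = [15]
pop() → 15: heap contents = []
push(84): heap contents = [84]
pop() → 84: heap contents = []
push(74): heap contents = [74]
push(95): heap contents = [74, 95]
push(90): heap contents = [74, 90, 95]
pop() → 74: heap contents = [90, 95]
push(32): heap contents = [32, 90, 95]
push(85): heap contents = [32, 85, 90, 95]

Answer: 43 15 84 74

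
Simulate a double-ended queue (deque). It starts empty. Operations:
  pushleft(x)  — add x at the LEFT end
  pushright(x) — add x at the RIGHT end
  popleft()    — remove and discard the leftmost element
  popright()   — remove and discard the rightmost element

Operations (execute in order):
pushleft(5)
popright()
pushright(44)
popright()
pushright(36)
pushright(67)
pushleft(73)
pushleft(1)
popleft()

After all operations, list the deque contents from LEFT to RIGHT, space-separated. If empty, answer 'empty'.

Answer: 73 36 67

Derivation:
pushleft(5): [5]
popright(): []
pushright(44): [44]
popright(): []
pushright(36): [36]
pushright(67): [36, 67]
pushleft(73): [73, 36, 67]
pushleft(1): [1, 73, 36, 67]
popleft(): [73, 36, 67]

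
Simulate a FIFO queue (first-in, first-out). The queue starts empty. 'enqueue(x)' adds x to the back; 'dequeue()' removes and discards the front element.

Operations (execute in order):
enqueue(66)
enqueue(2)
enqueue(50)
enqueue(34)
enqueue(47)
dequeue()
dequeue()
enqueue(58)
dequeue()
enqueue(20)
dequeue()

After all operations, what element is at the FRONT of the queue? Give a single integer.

Answer: 47

Derivation:
enqueue(66): queue = [66]
enqueue(2): queue = [66, 2]
enqueue(50): queue = [66, 2, 50]
enqueue(34): queue = [66, 2, 50, 34]
enqueue(47): queue = [66, 2, 50, 34, 47]
dequeue(): queue = [2, 50, 34, 47]
dequeue(): queue = [50, 34, 47]
enqueue(58): queue = [50, 34, 47, 58]
dequeue(): queue = [34, 47, 58]
enqueue(20): queue = [34, 47, 58, 20]
dequeue(): queue = [47, 58, 20]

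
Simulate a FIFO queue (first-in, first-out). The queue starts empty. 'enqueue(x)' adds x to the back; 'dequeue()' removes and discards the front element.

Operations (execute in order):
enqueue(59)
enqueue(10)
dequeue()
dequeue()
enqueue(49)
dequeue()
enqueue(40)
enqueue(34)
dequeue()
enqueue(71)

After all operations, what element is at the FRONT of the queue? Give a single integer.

enqueue(59): queue = [59]
enqueue(10): queue = [59, 10]
dequeue(): queue = [10]
dequeue(): queue = []
enqueue(49): queue = [49]
dequeue(): queue = []
enqueue(40): queue = [40]
enqueue(34): queue = [40, 34]
dequeue(): queue = [34]
enqueue(71): queue = [34, 71]

Answer: 34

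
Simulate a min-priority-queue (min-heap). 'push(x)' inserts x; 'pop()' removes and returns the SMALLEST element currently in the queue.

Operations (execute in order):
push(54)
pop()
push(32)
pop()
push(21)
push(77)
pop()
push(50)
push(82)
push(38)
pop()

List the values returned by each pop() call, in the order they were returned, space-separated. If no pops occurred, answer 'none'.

push(54): heap contents = [54]
pop() → 54: heap contents = []
push(32): heap contents = [32]
pop() → 32: heap contents = []
push(21): heap contents = [21]
push(77): heap contents = [21, 77]
pop() → 21: heap contents = [77]
push(50): heap contents = [50, 77]
push(82): heap contents = [50, 77, 82]
push(38): heap contents = [38, 50, 77, 82]
pop() → 38: heap contents = [50, 77, 82]

Answer: 54 32 21 38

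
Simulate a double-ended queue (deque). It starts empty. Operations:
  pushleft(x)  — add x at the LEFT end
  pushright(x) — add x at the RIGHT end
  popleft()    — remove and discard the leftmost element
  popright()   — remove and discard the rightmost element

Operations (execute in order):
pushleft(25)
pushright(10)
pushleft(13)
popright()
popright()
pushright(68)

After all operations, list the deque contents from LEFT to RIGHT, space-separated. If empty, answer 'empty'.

Answer: 13 68

Derivation:
pushleft(25): [25]
pushright(10): [25, 10]
pushleft(13): [13, 25, 10]
popright(): [13, 25]
popright(): [13]
pushright(68): [13, 68]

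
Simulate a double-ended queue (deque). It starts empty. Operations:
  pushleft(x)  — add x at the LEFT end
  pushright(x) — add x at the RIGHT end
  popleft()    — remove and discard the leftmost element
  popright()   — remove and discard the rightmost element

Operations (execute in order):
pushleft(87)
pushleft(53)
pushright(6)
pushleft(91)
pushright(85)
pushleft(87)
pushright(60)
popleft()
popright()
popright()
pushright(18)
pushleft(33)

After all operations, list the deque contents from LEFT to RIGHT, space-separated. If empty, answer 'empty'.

pushleft(87): [87]
pushleft(53): [53, 87]
pushright(6): [53, 87, 6]
pushleft(91): [91, 53, 87, 6]
pushright(85): [91, 53, 87, 6, 85]
pushleft(87): [87, 91, 53, 87, 6, 85]
pushright(60): [87, 91, 53, 87, 6, 85, 60]
popleft(): [91, 53, 87, 6, 85, 60]
popright(): [91, 53, 87, 6, 85]
popright(): [91, 53, 87, 6]
pushright(18): [91, 53, 87, 6, 18]
pushleft(33): [33, 91, 53, 87, 6, 18]

Answer: 33 91 53 87 6 18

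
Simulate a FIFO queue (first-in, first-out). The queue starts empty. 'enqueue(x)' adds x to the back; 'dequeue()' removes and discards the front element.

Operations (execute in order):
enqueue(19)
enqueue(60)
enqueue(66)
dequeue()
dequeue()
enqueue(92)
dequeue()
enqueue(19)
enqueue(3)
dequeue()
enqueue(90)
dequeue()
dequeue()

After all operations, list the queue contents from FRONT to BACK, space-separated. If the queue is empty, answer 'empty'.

enqueue(19): [19]
enqueue(60): [19, 60]
enqueue(66): [19, 60, 66]
dequeue(): [60, 66]
dequeue(): [66]
enqueue(92): [66, 92]
dequeue(): [92]
enqueue(19): [92, 19]
enqueue(3): [92, 19, 3]
dequeue(): [19, 3]
enqueue(90): [19, 3, 90]
dequeue(): [3, 90]
dequeue(): [90]

Answer: 90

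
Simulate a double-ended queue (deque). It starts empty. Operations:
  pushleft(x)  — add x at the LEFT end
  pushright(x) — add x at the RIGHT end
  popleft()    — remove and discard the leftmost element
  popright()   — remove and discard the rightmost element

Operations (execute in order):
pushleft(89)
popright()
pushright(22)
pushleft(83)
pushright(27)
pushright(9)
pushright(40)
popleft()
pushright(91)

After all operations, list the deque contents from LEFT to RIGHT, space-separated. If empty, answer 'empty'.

pushleft(89): [89]
popright(): []
pushright(22): [22]
pushleft(83): [83, 22]
pushright(27): [83, 22, 27]
pushright(9): [83, 22, 27, 9]
pushright(40): [83, 22, 27, 9, 40]
popleft(): [22, 27, 9, 40]
pushright(91): [22, 27, 9, 40, 91]

Answer: 22 27 9 40 91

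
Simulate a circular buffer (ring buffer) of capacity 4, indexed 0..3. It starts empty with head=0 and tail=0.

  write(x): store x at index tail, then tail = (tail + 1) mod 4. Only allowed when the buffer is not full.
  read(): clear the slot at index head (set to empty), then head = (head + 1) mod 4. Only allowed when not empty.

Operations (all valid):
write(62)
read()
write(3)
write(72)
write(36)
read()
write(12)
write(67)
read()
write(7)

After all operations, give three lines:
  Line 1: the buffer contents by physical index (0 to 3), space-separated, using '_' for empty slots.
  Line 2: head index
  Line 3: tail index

write(62): buf=[62 _ _ _], head=0, tail=1, size=1
read(): buf=[_ _ _ _], head=1, tail=1, size=0
write(3): buf=[_ 3 _ _], head=1, tail=2, size=1
write(72): buf=[_ 3 72 _], head=1, tail=3, size=2
write(36): buf=[_ 3 72 36], head=1, tail=0, size=3
read(): buf=[_ _ 72 36], head=2, tail=0, size=2
write(12): buf=[12 _ 72 36], head=2, tail=1, size=3
write(67): buf=[12 67 72 36], head=2, tail=2, size=4
read(): buf=[12 67 _ 36], head=3, tail=2, size=3
write(7): buf=[12 67 7 36], head=3, tail=3, size=4

Answer: 12 67 7 36
3
3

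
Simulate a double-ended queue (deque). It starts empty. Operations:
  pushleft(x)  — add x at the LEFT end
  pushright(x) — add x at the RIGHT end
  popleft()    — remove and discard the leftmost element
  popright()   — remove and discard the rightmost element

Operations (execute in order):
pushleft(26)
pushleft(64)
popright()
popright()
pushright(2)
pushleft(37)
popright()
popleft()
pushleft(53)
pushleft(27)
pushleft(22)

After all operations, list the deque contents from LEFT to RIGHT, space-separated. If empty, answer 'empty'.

pushleft(26): [26]
pushleft(64): [64, 26]
popright(): [64]
popright(): []
pushright(2): [2]
pushleft(37): [37, 2]
popright(): [37]
popleft(): []
pushleft(53): [53]
pushleft(27): [27, 53]
pushleft(22): [22, 27, 53]

Answer: 22 27 53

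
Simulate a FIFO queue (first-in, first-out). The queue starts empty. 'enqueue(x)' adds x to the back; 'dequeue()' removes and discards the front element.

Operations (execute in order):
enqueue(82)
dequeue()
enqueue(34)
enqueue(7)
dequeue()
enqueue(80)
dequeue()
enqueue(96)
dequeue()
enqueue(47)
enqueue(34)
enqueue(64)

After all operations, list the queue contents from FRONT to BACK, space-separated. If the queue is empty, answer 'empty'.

Answer: 96 47 34 64

Derivation:
enqueue(82): [82]
dequeue(): []
enqueue(34): [34]
enqueue(7): [34, 7]
dequeue(): [7]
enqueue(80): [7, 80]
dequeue(): [80]
enqueue(96): [80, 96]
dequeue(): [96]
enqueue(47): [96, 47]
enqueue(34): [96, 47, 34]
enqueue(64): [96, 47, 34, 64]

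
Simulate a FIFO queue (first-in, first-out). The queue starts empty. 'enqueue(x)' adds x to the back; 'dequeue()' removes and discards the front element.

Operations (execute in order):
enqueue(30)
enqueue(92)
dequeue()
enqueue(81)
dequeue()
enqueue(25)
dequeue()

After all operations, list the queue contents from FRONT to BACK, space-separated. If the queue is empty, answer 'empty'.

Answer: 25

Derivation:
enqueue(30): [30]
enqueue(92): [30, 92]
dequeue(): [92]
enqueue(81): [92, 81]
dequeue(): [81]
enqueue(25): [81, 25]
dequeue(): [25]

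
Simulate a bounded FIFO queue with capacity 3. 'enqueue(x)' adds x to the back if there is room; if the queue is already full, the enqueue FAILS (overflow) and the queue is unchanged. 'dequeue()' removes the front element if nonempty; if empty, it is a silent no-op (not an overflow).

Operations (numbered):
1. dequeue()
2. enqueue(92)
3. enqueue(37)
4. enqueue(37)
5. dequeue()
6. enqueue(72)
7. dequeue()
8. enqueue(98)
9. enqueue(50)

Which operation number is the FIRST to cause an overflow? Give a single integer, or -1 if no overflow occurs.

1. dequeue(): empty, no-op, size=0
2. enqueue(92): size=1
3. enqueue(37): size=2
4. enqueue(37): size=3
5. dequeue(): size=2
6. enqueue(72): size=3
7. dequeue(): size=2
8. enqueue(98): size=3
9. enqueue(50): size=3=cap → OVERFLOW (fail)

Answer: 9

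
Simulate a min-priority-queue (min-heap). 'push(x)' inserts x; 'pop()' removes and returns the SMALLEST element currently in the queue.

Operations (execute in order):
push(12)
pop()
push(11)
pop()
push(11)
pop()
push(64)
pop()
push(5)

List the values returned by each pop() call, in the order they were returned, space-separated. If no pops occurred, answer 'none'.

Answer: 12 11 11 64

Derivation:
push(12): heap contents = [12]
pop() → 12: heap contents = []
push(11): heap contents = [11]
pop() → 11: heap contents = []
push(11): heap contents = [11]
pop() → 11: heap contents = []
push(64): heap contents = [64]
pop() → 64: heap contents = []
push(5): heap contents = [5]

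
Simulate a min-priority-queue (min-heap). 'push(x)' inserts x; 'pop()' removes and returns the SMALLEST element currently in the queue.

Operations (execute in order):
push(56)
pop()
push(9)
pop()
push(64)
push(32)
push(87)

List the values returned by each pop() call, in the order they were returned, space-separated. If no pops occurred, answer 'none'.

push(56): heap contents = [56]
pop() → 56: heap contents = []
push(9): heap contents = [9]
pop() → 9: heap contents = []
push(64): heap contents = [64]
push(32): heap contents = [32, 64]
push(87): heap contents = [32, 64, 87]

Answer: 56 9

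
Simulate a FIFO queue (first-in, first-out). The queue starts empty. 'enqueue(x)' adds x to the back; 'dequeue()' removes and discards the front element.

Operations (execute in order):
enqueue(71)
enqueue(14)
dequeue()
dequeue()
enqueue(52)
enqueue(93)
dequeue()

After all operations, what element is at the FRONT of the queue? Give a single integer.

enqueue(71): queue = [71]
enqueue(14): queue = [71, 14]
dequeue(): queue = [14]
dequeue(): queue = []
enqueue(52): queue = [52]
enqueue(93): queue = [52, 93]
dequeue(): queue = [93]

Answer: 93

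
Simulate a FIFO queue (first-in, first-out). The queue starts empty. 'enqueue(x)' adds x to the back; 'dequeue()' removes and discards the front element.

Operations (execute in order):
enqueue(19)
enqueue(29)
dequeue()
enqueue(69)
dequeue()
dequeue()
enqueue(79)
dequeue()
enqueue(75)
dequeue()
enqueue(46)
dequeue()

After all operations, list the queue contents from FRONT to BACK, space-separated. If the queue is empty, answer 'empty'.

enqueue(19): [19]
enqueue(29): [19, 29]
dequeue(): [29]
enqueue(69): [29, 69]
dequeue(): [69]
dequeue(): []
enqueue(79): [79]
dequeue(): []
enqueue(75): [75]
dequeue(): []
enqueue(46): [46]
dequeue(): []

Answer: empty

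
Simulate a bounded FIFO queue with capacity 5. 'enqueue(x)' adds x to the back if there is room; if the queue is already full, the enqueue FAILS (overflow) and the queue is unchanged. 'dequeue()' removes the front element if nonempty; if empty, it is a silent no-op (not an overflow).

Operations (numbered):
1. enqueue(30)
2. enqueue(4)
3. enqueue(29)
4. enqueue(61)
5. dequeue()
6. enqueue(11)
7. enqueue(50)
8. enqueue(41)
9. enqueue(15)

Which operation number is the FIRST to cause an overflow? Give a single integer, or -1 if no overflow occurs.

1. enqueue(30): size=1
2. enqueue(4): size=2
3. enqueue(29): size=3
4. enqueue(61): size=4
5. dequeue(): size=3
6. enqueue(11): size=4
7. enqueue(50): size=5
8. enqueue(41): size=5=cap → OVERFLOW (fail)
9. enqueue(15): size=5=cap → OVERFLOW (fail)

Answer: 8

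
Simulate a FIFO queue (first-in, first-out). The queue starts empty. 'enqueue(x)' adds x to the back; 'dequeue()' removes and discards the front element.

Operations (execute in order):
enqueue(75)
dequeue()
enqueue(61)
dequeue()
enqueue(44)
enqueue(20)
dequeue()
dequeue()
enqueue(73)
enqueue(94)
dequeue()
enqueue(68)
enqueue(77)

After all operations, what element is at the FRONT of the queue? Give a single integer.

enqueue(75): queue = [75]
dequeue(): queue = []
enqueue(61): queue = [61]
dequeue(): queue = []
enqueue(44): queue = [44]
enqueue(20): queue = [44, 20]
dequeue(): queue = [20]
dequeue(): queue = []
enqueue(73): queue = [73]
enqueue(94): queue = [73, 94]
dequeue(): queue = [94]
enqueue(68): queue = [94, 68]
enqueue(77): queue = [94, 68, 77]

Answer: 94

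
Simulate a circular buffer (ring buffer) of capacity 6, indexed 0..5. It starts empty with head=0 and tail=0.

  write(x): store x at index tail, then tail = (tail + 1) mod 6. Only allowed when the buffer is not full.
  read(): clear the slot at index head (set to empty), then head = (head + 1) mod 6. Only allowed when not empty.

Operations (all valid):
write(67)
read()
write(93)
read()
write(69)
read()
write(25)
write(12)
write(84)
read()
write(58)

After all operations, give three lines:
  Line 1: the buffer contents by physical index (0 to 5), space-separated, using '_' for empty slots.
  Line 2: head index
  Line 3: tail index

write(67): buf=[67 _ _ _ _ _], head=0, tail=1, size=1
read(): buf=[_ _ _ _ _ _], head=1, tail=1, size=0
write(93): buf=[_ 93 _ _ _ _], head=1, tail=2, size=1
read(): buf=[_ _ _ _ _ _], head=2, tail=2, size=0
write(69): buf=[_ _ 69 _ _ _], head=2, tail=3, size=1
read(): buf=[_ _ _ _ _ _], head=3, tail=3, size=0
write(25): buf=[_ _ _ 25 _ _], head=3, tail=4, size=1
write(12): buf=[_ _ _ 25 12 _], head=3, tail=5, size=2
write(84): buf=[_ _ _ 25 12 84], head=3, tail=0, size=3
read(): buf=[_ _ _ _ 12 84], head=4, tail=0, size=2
write(58): buf=[58 _ _ _ 12 84], head=4, tail=1, size=3

Answer: 58 _ _ _ 12 84
4
1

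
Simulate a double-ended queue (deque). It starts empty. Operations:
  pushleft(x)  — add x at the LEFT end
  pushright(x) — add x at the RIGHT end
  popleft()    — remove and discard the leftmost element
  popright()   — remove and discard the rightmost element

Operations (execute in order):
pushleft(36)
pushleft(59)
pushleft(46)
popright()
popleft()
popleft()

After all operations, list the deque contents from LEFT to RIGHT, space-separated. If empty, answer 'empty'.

pushleft(36): [36]
pushleft(59): [59, 36]
pushleft(46): [46, 59, 36]
popright(): [46, 59]
popleft(): [59]
popleft(): []

Answer: empty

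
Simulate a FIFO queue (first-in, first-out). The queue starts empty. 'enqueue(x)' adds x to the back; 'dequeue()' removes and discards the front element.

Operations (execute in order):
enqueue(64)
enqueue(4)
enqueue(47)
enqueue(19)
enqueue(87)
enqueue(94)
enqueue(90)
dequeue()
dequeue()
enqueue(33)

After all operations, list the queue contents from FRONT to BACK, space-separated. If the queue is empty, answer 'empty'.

enqueue(64): [64]
enqueue(4): [64, 4]
enqueue(47): [64, 4, 47]
enqueue(19): [64, 4, 47, 19]
enqueue(87): [64, 4, 47, 19, 87]
enqueue(94): [64, 4, 47, 19, 87, 94]
enqueue(90): [64, 4, 47, 19, 87, 94, 90]
dequeue(): [4, 47, 19, 87, 94, 90]
dequeue(): [47, 19, 87, 94, 90]
enqueue(33): [47, 19, 87, 94, 90, 33]

Answer: 47 19 87 94 90 33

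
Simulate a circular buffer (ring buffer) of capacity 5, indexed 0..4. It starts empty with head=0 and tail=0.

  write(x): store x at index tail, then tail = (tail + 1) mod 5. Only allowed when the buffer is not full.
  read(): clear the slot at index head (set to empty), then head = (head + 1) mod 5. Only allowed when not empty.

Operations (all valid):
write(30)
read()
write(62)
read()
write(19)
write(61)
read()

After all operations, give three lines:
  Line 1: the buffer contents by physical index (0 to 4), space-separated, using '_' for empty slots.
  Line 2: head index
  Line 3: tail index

Answer: _ _ _ 61 _
3
4

Derivation:
write(30): buf=[30 _ _ _ _], head=0, tail=1, size=1
read(): buf=[_ _ _ _ _], head=1, tail=1, size=0
write(62): buf=[_ 62 _ _ _], head=1, tail=2, size=1
read(): buf=[_ _ _ _ _], head=2, tail=2, size=0
write(19): buf=[_ _ 19 _ _], head=2, tail=3, size=1
write(61): buf=[_ _ 19 61 _], head=2, tail=4, size=2
read(): buf=[_ _ _ 61 _], head=3, tail=4, size=1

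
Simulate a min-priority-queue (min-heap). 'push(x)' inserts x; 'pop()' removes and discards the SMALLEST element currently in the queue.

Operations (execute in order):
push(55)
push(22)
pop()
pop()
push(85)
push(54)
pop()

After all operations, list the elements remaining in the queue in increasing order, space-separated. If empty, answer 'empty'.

Answer: 85

Derivation:
push(55): heap contents = [55]
push(22): heap contents = [22, 55]
pop() → 22: heap contents = [55]
pop() → 55: heap contents = []
push(85): heap contents = [85]
push(54): heap contents = [54, 85]
pop() → 54: heap contents = [85]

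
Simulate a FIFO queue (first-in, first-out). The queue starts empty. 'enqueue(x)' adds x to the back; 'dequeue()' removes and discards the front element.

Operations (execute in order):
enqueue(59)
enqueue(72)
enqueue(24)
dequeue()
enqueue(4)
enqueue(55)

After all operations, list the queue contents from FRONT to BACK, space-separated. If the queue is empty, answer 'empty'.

Answer: 72 24 4 55

Derivation:
enqueue(59): [59]
enqueue(72): [59, 72]
enqueue(24): [59, 72, 24]
dequeue(): [72, 24]
enqueue(4): [72, 24, 4]
enqueue(55): [72, 24, 4, 55]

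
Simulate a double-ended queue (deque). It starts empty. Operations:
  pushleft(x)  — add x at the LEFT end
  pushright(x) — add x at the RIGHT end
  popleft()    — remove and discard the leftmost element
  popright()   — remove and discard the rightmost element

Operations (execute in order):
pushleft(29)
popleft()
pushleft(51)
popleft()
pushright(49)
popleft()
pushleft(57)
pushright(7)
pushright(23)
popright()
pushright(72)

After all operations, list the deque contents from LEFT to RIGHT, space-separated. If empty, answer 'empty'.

pushleft(29): [29]
popleft(): []
pushleft(51): [51]
popleft(): []
pushright(49): [49]
popleft(): []
pushleft(57): [57]
pushright(7): [57, 7]
pushright(23): [57, 7, 23]
popright(): [57, 7]
pushright(72): [57, 7, 72]

Answer: 57 7 72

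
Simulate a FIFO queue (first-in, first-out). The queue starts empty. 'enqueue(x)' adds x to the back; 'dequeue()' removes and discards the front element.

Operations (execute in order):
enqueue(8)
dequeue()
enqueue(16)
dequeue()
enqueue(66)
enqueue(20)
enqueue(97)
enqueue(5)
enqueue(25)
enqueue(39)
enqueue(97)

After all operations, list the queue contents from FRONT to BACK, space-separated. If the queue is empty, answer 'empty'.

Answer: 66 20 97 5 25 39 97

Derivation:
enqueue(8): [8]
dequeue(): []
enqueue(16): [16]
dequeue(): []
enqueue(66): [66]
enqueue(20): [66, 20]
enqueue(97): [66, 20, 97]
enqueue(5): [66, 20, 97, 5]
enqueue(25): [66, 20, 97, 5, 25]
enqueue(39): [66, 20, 97, 5, 25, 39]
enqueue(97): [66, 20, 97, 5, 25, 39, 97]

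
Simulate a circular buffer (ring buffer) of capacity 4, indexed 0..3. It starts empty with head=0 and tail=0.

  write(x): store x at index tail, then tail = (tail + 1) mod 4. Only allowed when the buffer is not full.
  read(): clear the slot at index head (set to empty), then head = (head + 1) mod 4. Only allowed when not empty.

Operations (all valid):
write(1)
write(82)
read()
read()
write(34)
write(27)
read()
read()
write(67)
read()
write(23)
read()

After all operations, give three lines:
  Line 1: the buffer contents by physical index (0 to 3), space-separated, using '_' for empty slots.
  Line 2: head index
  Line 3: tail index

Answer: _ _ _ _
2
2

Derivation:
write(1): buf=[1 _ _ _], head=0, tail=1, size=1
write(82): buf=[1 82 _ _], head=0, tail=2, size=2
read(): buf=[_ 82 _ _], head=1, tail=2, size=1
read(): buf=[_ _ _ _], head=2, tail=2, size=0
write(34): buf=[_ _ 34 _], head=2, tail=3, size=1
write(27): buf=[_ _ 34 27], head=2, tail=0, size=2
read(): buf=[_ _ _ 27], head=3, tail=0, size=1
read(): buf=[_ _ _ _], head=0, tail=0, size=0
write(67): buf=[67 _ _ _], head=0, tail=1, size=1
read(): buf=[_ _ _ _], head=1, tail=1, size=0
write(23): buf=[_ 23 _ _], head=1, tail=2, size=1
read(): buf=[_ _ _ _], head=2, tail=2, size=0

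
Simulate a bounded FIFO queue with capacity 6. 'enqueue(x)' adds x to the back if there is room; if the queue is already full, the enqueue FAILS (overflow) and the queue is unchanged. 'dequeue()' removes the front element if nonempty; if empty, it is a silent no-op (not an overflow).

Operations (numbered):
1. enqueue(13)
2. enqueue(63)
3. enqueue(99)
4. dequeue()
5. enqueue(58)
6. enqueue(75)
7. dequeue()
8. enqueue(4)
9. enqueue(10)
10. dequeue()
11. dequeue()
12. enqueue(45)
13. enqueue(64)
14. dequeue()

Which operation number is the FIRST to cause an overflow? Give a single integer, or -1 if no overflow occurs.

Answer: -1

Derivation:
1. enqueue(13): size=1
2. enqueue(63): size=2
3. enqueue(99): size=3
4. dequeue(): size=2
5. enqueue(58): size=3
6. enqueue(75): size=4
7. dequeue(): size=3
8. enqueue(4): size=4
9. enqueue(10): size=5
10. dequeue(): size=4
11. dequeue(): size=3
12. enqueue(45): size=4
13. enqueue(64): size=5
14. dequeue(): size=4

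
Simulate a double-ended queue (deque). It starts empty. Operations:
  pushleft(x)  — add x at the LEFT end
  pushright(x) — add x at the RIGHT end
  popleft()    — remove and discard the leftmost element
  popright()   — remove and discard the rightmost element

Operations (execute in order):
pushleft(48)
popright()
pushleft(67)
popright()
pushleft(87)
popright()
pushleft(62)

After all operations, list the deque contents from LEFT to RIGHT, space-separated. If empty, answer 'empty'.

pushleft(48): [48]
popright(): []
pushleft(67): [67]
popright(): []
pushleft(87): [87]
popright(): []
pushleft(62): [62]

Answer: 62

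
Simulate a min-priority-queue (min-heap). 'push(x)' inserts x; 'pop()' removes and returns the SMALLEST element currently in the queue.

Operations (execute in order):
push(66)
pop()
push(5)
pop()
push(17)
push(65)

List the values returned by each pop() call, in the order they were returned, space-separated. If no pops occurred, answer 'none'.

Answer: 66 5

Derivation:
push(66): heap contents = [66]
pop() → 66: heap contents = []
push(5): heap contents = [5]
pop() → 5: heap contents = []
push(17): heap contents = [17]
push(65): heap contents = [17, 65]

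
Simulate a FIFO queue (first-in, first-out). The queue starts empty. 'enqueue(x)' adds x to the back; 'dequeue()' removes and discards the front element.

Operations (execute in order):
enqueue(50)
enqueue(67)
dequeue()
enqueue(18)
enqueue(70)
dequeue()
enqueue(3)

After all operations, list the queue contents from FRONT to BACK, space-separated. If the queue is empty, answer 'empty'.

Answer: 18 70 3

Derivation:
enqueue(50): [50]
enqueue(67): [50, 67]
dequeue(): [67]
enqueue(18): [67, 18]
enqueue(70): [67, 18, 70]
dequeue(): [18, 70]
enqueue(3): [18, 70, 3]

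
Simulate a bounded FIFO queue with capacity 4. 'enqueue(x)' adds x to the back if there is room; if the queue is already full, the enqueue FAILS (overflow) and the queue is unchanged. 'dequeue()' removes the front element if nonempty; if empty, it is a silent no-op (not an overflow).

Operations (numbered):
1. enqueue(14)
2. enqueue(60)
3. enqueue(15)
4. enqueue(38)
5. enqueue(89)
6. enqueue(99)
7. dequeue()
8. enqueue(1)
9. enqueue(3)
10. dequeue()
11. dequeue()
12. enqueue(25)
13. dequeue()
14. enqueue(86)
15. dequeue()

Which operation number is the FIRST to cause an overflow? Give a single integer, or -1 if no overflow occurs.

1. enqueue(14): size=1
2. enqueue(60): size=2
3. enqueue(15): size=3
4. enqueue(38): size=4
5. enqueue(89): size=4=cap → OVERFLOW (fail)
6. enqueue(99): size=4=cap → OVERFLOW (fail)
7. dequeue(): size=3
8. enqueue(1): size=4
9. enqueue(3): size=4=cap → OVERFLOW (fail)
10. dequeue(): size=3
11. dequeue(): size=2
12. enqueue(25): size=3
13. dequeue(): size=2
14. enqueue(86): size=3
15. dequeue(): size=2

Answer: 5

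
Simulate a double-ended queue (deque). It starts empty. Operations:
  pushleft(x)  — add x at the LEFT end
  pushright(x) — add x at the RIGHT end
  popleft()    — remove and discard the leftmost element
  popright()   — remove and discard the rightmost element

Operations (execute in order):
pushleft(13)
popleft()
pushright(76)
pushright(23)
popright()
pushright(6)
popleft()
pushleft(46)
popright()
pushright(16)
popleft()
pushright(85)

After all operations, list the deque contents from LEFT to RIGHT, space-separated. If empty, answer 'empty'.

Answer: 16 85

Derivation:
pushleft(13): [13]
popleft(): []
pushright(76): [76]
pushright(23): [76, 23]
popright(): [76]
pushright(6): [76, 6]
popleft(): [6]
pushleft(46): [46, 6]
popright(): [46]
pushright(16): [46, 16]
popleft(): [16]
pushright(85): [16, 85]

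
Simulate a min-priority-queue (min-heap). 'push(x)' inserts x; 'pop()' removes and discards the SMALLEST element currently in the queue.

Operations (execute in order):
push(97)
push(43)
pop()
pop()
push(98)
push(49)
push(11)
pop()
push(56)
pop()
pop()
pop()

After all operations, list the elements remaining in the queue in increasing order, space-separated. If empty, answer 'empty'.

Answer: empty

Derivation:
push(97): heap contents = [97]
push(43): heap contents = [43, 97]
pop() → 43: heap contents = [97]
pop() → 97: heap contents = []
push(98): heap contents = [98]
push(49): heap contents = [49, 98]
push(11): heap contents = [11, 49, 98]
pop() → 11: heap contents = [49, 98]
push(56): heap contents = [49, 56, 98]
pop() → 49: heap contents = [56, 98]
pop() → 56: heap contents = [98]
pop() → 98: heap contents = []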